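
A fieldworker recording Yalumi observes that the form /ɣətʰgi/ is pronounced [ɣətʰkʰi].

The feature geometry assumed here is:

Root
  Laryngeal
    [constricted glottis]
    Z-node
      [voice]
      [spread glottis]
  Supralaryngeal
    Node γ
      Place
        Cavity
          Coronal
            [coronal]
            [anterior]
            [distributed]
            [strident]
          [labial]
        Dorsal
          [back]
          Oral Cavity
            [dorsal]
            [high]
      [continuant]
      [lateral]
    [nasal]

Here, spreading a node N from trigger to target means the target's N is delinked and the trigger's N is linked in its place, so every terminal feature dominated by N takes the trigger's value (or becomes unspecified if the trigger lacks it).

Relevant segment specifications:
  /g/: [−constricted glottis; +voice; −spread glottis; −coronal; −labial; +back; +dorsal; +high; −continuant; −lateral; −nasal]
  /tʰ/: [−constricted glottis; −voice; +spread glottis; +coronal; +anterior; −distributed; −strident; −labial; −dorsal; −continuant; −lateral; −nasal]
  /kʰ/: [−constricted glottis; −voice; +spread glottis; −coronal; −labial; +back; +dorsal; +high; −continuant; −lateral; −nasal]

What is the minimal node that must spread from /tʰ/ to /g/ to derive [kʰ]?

Z-node

/g/ and [kʰ] differ in [voice], [spread glottis]; every other specified feature is identical.
In this geometry the lowest node dominating all of them is Z-node: every daughter of Z-node dominates only a proper subset, so no lower node suffices.
If Z-node spreads, every terminal under it takes /tʰ/'s value, producing [kʰ] as observed.
[dorsal], [coronal] stay as in /g/ although /tʰ/ differs there, so no node dominating them spread; among the remaining candidates Z-node is the lowest that derives the output.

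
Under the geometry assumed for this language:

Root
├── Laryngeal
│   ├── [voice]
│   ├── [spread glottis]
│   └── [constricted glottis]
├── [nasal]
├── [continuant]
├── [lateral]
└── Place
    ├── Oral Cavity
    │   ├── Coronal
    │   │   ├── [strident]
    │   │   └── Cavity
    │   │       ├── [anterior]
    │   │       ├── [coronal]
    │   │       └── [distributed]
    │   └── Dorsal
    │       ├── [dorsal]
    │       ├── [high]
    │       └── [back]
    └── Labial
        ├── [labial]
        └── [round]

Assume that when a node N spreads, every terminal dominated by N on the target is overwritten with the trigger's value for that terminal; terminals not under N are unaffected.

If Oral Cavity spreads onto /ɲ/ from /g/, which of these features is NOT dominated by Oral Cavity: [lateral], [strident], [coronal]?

The terminals dominated by Oral Cavity are [strident], [anterior], [coronal], [distributed], [dorsal], [high], [back].
[strident], [coronal] all lie under Oral Cavity, so they are overwritten when Oral Cavity spreads.
[lateral] is not within the Oral Cavity subtree (it hangs from Root), so /ɲ/'s [lateral] value survives.

[lateral]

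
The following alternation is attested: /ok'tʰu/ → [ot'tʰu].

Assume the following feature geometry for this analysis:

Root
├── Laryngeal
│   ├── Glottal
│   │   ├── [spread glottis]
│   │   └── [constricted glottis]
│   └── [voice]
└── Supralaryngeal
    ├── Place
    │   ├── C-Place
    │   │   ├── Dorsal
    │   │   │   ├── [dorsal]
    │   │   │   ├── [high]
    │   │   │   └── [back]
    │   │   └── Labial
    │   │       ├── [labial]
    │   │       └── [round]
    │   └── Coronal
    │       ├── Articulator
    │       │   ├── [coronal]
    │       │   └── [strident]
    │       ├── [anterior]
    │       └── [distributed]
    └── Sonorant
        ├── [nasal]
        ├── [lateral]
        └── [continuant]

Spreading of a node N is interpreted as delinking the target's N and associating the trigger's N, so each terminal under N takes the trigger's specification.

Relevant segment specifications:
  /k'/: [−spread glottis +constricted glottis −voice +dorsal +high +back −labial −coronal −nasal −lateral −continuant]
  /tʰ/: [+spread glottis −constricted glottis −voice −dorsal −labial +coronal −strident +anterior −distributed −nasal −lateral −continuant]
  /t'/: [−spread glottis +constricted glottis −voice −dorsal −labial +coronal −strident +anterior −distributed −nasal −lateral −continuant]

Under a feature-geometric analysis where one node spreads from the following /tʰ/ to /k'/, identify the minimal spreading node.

Place

The alternation /k'/ → [t'] changes [coronal], [anterior], [distributed], [strident], [dorsal], [high], [back] and nothing else.
In this geometry the lowest node dominating all of them is Place: every daughter of Place dominates only a proper subset, so no lower node suffices.
Spreading Place from /tʰ/ overwrites each of those terminals with /tʰ/'s values, yielding exactly [t'].
Features on which the two segments disagree outside Place, such as [constricted glottis], [spread glottis], are unchanged — nothing dominating them spread, and Place is the minimal sufficient constituent.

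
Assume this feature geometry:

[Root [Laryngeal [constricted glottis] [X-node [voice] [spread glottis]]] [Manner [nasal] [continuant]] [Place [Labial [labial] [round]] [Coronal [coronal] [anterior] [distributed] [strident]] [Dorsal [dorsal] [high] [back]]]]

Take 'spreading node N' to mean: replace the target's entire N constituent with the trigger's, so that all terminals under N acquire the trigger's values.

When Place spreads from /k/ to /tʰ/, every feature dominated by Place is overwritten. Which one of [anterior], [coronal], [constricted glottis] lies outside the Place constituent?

Under this geometry, Place contains [labial], [round], [coronal], [anterior], [distributed], [strident], [dorsal], [high], [back].
[coronal], [anterior] all lie under Place, so they are overwritten when Place spreads.
[constricted glottis] attaches under Laryngeal, not under Place, so /tʰ/ retains its own value for [constricted glottis].

[constricted glottis]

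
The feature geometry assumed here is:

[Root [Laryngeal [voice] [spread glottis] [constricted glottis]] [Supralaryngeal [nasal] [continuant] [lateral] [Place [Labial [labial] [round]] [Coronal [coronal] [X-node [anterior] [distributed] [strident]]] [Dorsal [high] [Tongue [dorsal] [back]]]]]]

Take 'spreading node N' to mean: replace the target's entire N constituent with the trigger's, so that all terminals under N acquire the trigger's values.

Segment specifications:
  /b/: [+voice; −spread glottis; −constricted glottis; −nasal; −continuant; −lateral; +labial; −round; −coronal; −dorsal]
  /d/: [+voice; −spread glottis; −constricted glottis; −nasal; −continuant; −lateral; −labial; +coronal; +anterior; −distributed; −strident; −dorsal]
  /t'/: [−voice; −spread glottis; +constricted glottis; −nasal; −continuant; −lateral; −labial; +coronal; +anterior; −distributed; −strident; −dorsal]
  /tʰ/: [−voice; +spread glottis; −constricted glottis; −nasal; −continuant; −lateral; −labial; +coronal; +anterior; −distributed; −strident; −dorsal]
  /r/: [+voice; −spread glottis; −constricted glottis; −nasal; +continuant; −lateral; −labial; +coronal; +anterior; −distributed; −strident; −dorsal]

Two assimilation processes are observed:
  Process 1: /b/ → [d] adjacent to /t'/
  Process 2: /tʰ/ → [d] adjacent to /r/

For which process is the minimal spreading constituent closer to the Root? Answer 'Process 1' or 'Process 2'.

Process 2

In Process 1, [labial], [round], [coronal], [anterior], [distributed], [strident] change, so the minimal spreading node is Place at depth 2.
In Process 2, [voice], [spread glottis] change, so the minimal spreading node is Laryngeal at depth 1.
Laryngeal is closer to Root than Place, so Process 2 spreads the higher node.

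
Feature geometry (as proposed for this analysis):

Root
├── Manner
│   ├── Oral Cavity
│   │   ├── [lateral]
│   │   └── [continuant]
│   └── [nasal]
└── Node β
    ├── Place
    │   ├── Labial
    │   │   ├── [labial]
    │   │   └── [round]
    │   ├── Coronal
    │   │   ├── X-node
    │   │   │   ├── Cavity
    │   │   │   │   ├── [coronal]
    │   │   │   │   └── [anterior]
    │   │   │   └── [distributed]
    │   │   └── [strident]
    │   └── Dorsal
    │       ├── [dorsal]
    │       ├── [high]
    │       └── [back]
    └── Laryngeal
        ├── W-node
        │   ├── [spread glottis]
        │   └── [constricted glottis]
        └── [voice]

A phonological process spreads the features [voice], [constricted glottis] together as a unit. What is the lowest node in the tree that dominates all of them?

Laryngeal

[voice]: Root / Node β / Laryngeal / [voice].
[constricted glottis]: Root / Node β / Laryngeal / W-node / [constricted glottis].
Laryngeal is the lowest common ancestor — every listed feature sits under it, and no single subconstituent of Laryngeal covers them all.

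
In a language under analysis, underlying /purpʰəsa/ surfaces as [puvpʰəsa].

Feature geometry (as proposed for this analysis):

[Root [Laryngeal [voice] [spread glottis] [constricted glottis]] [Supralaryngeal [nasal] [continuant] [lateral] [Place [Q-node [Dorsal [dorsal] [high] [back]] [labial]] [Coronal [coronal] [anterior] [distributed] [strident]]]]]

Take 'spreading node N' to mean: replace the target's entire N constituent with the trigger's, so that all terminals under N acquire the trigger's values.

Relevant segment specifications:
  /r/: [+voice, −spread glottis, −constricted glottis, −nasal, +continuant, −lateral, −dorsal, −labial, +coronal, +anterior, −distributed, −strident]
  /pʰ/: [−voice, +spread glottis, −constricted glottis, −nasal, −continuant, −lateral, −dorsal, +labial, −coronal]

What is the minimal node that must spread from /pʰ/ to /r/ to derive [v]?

Place

Feature comparison: [labial], [coronal], [anterior], [distributed], [strident] differ between /r/ and [v]; the remaining terminals match.
The smallest constituent containing every changed terminal is Place — each of its daughters lacks at least one of the affected features.
Spreading Place from /pʰ/ overwrites each of those terminals with /pʰ/'s values, yielding exactly [v].
Since [continuant] is preserved even though /pʰ/ disagrees there, no node above Place spread.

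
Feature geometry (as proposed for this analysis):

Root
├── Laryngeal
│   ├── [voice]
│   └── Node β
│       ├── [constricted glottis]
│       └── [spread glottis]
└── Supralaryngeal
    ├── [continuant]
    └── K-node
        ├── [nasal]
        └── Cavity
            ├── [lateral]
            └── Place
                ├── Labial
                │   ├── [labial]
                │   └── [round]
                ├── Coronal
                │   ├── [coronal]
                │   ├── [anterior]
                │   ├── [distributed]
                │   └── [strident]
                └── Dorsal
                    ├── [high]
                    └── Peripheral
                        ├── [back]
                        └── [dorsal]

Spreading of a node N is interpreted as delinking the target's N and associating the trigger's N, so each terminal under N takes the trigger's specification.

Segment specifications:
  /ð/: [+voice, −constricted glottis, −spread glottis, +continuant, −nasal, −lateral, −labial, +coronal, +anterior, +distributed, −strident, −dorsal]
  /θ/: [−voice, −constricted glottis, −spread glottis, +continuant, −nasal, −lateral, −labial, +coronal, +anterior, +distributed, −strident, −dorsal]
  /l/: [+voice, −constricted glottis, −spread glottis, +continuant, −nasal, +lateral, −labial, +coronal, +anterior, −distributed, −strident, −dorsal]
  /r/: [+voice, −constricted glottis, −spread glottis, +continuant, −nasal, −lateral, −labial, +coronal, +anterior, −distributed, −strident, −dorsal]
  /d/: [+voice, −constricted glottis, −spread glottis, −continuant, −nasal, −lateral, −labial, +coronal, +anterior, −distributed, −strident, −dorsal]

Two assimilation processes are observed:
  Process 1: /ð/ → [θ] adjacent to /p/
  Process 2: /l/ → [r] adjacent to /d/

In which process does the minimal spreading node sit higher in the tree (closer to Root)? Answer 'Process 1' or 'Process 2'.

Process 1 alters [voice]; the lowest dominating node is [voice] (depth 2 from Root).
Process 2: the feature that changes is [lateral]; the minimal node is [lateral] (depth 4).
[voice] (depth 2) sits above [lateral] (depth 4), making Process 1 the one with the higher spreading node.

Process 1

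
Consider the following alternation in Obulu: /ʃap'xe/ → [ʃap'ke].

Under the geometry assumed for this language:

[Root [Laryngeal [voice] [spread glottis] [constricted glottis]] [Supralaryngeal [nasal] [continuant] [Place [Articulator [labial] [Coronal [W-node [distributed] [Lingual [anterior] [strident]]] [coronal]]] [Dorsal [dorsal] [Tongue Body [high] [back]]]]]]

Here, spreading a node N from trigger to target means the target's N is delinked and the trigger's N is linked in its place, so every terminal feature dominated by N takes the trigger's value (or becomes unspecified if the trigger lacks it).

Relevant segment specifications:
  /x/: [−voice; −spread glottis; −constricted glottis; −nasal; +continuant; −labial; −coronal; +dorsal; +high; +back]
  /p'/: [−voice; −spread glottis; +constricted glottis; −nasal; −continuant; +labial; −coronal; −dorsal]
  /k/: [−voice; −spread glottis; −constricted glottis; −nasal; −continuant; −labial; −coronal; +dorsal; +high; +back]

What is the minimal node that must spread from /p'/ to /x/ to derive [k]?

The alternation /x/ → [k] changes [continuant] and nothing else.
With a single altered terminal, the smallest constituent that could spread is that terminal — [continuant].
[labial], [dorsal] — on which /p'/ differs from /x/ — are unchanged, so neither Supralaryngeal nor anything higher can have spread; the constituent is no larger than [continuant].

[continuant]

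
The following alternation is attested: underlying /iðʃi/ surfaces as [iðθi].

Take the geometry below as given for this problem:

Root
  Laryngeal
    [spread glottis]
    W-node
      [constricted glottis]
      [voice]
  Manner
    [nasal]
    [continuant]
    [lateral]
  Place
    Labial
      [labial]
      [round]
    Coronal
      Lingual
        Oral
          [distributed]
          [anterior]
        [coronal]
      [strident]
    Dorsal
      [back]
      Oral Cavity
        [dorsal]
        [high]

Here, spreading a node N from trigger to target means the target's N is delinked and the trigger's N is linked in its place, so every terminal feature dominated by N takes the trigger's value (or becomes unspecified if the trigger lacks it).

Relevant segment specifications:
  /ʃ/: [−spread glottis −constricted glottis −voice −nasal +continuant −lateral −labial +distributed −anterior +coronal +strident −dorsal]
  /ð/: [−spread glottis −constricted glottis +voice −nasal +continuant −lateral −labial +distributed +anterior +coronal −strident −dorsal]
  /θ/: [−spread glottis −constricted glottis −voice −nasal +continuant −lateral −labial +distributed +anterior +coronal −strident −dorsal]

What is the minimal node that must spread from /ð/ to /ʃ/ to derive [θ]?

Coronal

Comparing /ʃ/ with its surface form [θ], the features that change are [anterior], [strident].
Tracing each changed feature up the tree, the paths first meet at Coronal; any lower node misses at least one of them.
Delinking /ʃ/'s Coronal and associating /ð/'s Coronal gives precisely the feature bundle of [θ].
[voice] stays as in /ʃ/ although /ð/ differs there, so no node dominating it spread; among the remaining candidates Coronal is the lowest that derives the output.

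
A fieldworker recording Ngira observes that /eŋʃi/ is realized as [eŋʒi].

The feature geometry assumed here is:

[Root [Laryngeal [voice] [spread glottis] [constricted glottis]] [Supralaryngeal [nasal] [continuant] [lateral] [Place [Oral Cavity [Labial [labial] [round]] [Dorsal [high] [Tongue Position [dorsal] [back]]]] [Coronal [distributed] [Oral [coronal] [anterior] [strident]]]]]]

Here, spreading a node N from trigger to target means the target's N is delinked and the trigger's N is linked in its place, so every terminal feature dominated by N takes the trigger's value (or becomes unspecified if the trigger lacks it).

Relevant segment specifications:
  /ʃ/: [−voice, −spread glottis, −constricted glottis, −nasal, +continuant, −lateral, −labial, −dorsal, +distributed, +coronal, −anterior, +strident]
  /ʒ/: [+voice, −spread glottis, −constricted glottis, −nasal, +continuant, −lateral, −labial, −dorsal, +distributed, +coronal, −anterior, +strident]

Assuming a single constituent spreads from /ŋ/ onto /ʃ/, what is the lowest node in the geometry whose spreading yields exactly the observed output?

Comparing /ʃ/ with its surface form [ʒ], the only feature that changes is [voice].
With a single altered terminal, the smallest constituent that could spread is that terminal — [voice].
Features on which the two segments disagree outside [voice], such as [continuant], [dorsal], are unchanged — nothing dominating them spread, and [voice] is the minimal sufficient constituent.

[voice]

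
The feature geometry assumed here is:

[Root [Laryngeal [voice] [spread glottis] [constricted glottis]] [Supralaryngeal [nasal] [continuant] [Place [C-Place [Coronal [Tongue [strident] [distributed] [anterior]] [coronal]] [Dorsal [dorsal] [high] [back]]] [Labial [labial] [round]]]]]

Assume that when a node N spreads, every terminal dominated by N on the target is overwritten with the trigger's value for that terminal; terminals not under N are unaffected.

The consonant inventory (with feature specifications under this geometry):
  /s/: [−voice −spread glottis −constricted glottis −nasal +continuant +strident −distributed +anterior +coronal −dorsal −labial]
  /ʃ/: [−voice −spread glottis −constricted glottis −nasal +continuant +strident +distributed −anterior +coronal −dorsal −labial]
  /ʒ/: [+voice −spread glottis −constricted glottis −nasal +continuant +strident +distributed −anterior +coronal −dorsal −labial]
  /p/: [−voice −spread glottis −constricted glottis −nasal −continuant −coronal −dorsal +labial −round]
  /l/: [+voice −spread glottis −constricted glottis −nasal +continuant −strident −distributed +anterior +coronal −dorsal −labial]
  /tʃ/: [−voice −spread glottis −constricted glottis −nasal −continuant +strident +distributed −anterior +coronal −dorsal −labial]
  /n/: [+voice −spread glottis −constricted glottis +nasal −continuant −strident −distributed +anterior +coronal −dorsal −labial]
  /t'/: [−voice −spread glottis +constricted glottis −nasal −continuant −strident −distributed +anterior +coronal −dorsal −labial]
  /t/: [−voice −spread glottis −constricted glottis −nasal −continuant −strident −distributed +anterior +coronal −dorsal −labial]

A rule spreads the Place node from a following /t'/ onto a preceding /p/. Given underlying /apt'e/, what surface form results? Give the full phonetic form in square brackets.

The Place node dominates the terminals [strident], [distributed], [anterior], [coronal], [dorsal], [high], [back], [labial], [round].
After delinking /p/'s Place and linking /t'/'s, the affected terminals become [−strident], [−distributed], [+anterior], [+coronal], [−dorsal], [−labial]; [voice], [spread glottis], [constricted glottis], … (outside Place) are retained from /p/.
Among the inventory, only /t/ has exactly this specification, giving the surface form [att'e].

[att'e]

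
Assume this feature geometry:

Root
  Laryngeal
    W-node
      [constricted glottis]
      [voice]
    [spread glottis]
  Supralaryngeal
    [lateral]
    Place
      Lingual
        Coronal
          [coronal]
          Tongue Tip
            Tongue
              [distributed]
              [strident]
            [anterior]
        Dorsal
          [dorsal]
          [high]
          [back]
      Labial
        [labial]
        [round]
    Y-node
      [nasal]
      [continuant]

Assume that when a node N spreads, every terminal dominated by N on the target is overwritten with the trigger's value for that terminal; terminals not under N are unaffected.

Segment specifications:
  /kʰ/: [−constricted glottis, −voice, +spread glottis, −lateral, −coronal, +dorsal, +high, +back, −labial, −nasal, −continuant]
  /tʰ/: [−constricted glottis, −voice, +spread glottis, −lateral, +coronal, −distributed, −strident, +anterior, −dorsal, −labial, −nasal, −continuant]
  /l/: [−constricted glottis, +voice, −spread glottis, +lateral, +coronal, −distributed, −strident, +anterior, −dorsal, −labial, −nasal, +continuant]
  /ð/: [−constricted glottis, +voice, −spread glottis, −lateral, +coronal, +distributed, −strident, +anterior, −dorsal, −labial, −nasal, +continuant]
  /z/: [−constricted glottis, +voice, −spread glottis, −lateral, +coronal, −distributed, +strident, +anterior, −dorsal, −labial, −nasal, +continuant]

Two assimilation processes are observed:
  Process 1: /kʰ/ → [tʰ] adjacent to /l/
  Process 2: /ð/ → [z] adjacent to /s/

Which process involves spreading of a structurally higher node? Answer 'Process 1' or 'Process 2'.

Process 1

Process 1 alters [coronal], [anterior], [distributed], [strident], [dorsal], [high], [back]; the lowest common ancestor is Lingual (depth 3 from Root).
Process 2 alters [distributed], [strident]; the lowest common ancestor is Tongue (depth 6 from Root).
Lingual is closer to Root than Tongue, so Process 1 spreads the higher node.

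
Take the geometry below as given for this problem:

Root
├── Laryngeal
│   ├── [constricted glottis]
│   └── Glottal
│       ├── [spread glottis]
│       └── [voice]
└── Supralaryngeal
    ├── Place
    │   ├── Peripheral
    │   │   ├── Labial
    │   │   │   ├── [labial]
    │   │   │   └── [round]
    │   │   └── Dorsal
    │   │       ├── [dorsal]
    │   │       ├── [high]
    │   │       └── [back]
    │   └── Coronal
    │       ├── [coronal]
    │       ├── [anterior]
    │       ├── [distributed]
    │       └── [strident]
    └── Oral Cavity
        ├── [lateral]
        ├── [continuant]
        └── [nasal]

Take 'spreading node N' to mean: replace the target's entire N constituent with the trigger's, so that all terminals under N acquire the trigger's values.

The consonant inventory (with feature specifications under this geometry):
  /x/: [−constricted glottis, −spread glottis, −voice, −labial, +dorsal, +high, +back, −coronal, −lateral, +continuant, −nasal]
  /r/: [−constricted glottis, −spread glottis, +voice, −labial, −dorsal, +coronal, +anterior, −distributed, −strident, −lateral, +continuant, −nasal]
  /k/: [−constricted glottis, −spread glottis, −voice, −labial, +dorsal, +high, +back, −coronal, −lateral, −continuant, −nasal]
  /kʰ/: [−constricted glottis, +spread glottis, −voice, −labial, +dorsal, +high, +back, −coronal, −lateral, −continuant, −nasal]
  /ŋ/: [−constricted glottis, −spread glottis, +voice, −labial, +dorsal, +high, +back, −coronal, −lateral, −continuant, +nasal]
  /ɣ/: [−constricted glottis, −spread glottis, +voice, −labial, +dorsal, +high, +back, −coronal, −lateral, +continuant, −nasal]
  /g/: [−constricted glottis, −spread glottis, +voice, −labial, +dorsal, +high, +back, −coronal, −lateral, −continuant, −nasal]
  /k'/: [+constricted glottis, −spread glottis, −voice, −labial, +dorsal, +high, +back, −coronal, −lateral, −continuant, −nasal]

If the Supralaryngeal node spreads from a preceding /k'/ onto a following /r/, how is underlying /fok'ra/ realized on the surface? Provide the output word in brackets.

Terminals under Supralaryngeal in this geometry: [labial], [round], [dorsal], [high], [back], [coronal], [anterior], [distributed], [strident], [lateral], [continuant], [nasal].
After delinking /r/'s Supralaryngeal and linking /k'/'s, the affected terminals become [−labial], [+dorsal], [+high], [+back], [−coronal], [−lateral], [−continuant], [−nasal]; [constricted glottis], [spread glottis], [voice] (outside Supralaryngeal) are retained from /r/.
Among the inventory, only /g/ has exactly this specification, giving the surface form [fok'ga].

[fok'ga]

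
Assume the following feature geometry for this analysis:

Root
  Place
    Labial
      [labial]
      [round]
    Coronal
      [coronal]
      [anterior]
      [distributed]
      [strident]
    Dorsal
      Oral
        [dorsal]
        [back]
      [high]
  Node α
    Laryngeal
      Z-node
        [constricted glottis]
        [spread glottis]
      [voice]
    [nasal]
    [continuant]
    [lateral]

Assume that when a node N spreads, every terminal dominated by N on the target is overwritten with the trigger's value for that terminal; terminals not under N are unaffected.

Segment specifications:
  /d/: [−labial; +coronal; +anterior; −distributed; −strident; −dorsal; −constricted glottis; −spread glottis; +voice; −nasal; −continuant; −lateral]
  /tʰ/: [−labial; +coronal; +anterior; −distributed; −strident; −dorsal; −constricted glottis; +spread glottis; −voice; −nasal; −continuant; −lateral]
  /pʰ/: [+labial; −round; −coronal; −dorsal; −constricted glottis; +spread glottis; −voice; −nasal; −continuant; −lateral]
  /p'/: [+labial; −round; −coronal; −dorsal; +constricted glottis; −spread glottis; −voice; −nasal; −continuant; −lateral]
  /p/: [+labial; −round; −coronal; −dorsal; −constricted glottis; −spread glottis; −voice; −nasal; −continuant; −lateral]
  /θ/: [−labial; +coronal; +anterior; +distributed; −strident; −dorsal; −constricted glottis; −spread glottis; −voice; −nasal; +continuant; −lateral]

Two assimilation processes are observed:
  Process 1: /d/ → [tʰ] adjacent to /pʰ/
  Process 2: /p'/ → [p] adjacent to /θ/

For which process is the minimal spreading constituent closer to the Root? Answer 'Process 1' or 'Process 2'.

Process 1

In Process 1, [voice], [spread glottis] change, so the minimal spreading node is Laryngeal at depth 2.
In Process 2, [constricted glottis] changes, so the minimal spreading node is [constricted glottis] at depth 4.
Laryngeal (depth 2) sits above [constricted glottis] (depth 4), making Process 1 the one with the higher spreading node.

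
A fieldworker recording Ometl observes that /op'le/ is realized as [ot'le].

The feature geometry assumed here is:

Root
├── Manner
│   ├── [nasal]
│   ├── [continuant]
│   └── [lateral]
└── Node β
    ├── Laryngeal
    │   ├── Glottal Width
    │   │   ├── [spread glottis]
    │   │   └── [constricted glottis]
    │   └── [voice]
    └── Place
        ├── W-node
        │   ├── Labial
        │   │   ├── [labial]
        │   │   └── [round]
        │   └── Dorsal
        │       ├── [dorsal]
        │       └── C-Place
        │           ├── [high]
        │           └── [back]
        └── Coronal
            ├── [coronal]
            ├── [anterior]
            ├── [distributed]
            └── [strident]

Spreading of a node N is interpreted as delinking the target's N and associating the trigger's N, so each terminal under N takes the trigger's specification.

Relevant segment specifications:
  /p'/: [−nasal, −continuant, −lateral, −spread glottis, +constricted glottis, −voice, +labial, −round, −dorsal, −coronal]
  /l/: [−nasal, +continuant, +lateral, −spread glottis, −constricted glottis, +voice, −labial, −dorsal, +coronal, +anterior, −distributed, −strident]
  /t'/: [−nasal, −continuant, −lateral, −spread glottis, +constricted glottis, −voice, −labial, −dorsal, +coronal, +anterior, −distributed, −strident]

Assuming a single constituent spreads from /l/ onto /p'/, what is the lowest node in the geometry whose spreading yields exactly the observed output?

Comparing /p'/ with its surface form [t'], the features that change are [labial], [round], [coronal], [anterior], [distributed], [strident].
Tracing each changed feature up the tree, the paths first meet at Place; any lower node misses at least one of them.
If Place spreads, every terminal under it takes /l/'s value, producing [t'] as observed.
Since [voice], [constricted glottis] are preserved even though /l/ disagrees there, no node above Place spread.

Place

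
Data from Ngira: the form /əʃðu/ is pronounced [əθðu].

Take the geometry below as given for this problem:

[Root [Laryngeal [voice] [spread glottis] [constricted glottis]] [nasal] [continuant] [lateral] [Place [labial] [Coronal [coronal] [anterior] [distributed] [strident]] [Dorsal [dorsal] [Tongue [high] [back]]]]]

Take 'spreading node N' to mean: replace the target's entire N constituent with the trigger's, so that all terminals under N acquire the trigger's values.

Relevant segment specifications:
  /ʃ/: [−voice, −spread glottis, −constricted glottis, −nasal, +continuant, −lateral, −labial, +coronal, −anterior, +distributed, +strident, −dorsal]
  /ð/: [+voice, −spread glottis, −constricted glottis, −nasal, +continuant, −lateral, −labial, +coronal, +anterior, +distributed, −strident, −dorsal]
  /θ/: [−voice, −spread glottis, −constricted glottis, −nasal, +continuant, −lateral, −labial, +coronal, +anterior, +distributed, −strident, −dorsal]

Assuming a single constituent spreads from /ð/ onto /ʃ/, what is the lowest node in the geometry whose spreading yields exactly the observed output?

Coronal

/ʃ/ and [θ] differ in [anterior], [strident]; every other specified feature is identical.
In this geometry the lowest node dominating all of them is Coronal: every daughter of Coronal dominates only a proper subset, so no lower node suffices.
Spreading Coronal from /ð/ overwrites each of those terminals with /ð/'s values, yielding exactly [θ].
[voice], a feature on which the two segments disagree outside Coronal, is unchanged — nothing dominating it spread, and Coronal is the minimal sufficient constituent.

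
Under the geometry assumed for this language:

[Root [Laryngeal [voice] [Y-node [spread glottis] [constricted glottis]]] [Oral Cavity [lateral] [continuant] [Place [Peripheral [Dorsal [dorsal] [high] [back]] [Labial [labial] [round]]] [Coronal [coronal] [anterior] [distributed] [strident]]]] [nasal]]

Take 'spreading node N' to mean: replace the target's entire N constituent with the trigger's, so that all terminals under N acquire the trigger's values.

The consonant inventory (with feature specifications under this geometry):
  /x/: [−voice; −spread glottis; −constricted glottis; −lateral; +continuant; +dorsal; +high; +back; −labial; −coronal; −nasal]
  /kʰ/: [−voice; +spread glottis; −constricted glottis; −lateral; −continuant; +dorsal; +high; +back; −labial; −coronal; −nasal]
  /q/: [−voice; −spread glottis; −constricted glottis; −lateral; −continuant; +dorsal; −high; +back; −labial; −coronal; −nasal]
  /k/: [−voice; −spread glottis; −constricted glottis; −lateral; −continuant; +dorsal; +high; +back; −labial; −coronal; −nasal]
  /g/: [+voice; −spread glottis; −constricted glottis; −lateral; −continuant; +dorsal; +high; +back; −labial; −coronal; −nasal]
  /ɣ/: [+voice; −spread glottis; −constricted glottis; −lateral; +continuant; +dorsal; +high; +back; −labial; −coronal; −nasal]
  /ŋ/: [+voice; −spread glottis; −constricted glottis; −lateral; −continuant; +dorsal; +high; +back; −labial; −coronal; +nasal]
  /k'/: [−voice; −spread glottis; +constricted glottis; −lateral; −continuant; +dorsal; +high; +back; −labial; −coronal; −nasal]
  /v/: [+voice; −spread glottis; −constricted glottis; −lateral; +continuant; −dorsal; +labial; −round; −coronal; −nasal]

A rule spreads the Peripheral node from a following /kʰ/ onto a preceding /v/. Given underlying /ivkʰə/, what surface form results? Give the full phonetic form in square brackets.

[iɣkʰə]

Terminals under Peripheral in this geometry: [dorsal], [high], [back], [labial], [round].
Spreading Peripheral from /kʰ/ onto /v/ replaces those values with /kʰ/'s: [+dorsal], [+high], [+back], [−labial]. Features outside Peripheral ([voice], [spread glottis], [constricted glottis], …) stay as in /v/.
The resulting bundle matches /ɣ/ in the inventory; substituting it for /v/ gives [iɣkʰə].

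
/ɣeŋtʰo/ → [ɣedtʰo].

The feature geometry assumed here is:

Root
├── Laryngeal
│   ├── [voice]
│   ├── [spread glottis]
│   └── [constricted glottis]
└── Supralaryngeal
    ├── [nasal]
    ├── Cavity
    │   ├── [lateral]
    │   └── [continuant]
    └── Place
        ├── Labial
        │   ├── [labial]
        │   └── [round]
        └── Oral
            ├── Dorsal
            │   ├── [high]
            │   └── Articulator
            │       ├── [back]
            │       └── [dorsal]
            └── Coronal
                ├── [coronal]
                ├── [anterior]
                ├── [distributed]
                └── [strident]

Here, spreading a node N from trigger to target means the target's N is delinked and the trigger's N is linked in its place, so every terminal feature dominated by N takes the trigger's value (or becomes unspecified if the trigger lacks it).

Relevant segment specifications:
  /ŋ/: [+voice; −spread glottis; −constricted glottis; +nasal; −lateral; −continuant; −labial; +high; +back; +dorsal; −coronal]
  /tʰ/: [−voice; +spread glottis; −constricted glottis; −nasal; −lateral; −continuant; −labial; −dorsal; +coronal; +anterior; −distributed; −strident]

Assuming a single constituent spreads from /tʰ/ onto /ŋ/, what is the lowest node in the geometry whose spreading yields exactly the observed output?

Supralaryngeal

The alternation /ŋ/ → [d] changes [nasal], [coronal], [anterior], [distributed], [strident], [dorsal], [high], [back] and nothing else.
These terminals are all dominated by Supralaryngeal, and no proper subconstituent of Supralaryngeal covers them all; Supralaryngeal is their lowest common ancestor.
Delinking /ŋ/'s Supralaryngeal and associating /tʰ/'s Supralaryngeal gives precisely the feature bundle of [d].
[voice], [spread glottis] — on which /tʰ/ differs from /ŋ/ — are unchanged, so Root cannot have spread; the constituent is no larger than Supralaryngeal.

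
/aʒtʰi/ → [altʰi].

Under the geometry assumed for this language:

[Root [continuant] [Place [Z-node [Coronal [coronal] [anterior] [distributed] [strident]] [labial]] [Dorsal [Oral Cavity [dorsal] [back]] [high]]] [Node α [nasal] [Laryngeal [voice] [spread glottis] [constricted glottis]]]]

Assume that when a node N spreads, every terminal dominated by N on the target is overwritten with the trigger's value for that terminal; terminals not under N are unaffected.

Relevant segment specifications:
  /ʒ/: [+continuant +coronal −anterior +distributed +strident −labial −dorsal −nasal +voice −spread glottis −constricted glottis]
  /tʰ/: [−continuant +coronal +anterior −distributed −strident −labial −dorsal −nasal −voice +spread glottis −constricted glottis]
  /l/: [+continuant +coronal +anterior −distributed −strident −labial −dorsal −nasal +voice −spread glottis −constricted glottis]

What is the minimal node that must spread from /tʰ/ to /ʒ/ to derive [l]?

Feature comparison: [anterior], [distributed], [strident] differ between /ʒ/ and [l]; the remaining terminals match.
These terminals are all dominated by Coronal, and no proper subconstituent of Coronal covers them all; Coronal is their lowest common ancestor.
Delinking /ʒ/'s Coronal and associating /tʰ/'s Coronal gives precisely the feature bundle of [l].
[spread glottis], [continuant] stay as in /ʒ/ although /tʰ/ differs there, so no node dominating them spread; among the remaining candidates Coronal is the lowest that derives the output.

Coronal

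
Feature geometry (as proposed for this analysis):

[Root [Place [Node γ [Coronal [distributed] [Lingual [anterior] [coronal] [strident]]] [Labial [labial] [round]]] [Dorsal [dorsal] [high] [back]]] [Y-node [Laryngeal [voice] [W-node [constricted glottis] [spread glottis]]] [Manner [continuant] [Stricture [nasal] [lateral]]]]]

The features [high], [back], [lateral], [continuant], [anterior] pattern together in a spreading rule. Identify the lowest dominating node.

Root

[high]: Root > Place > Dorsal > [high].
[back]: Root > Place > Dorsal > [back].
[lateral]: Root > Y-node > Manner > Stricture > [lateral].
[continuant]: Root > Y-node > Manner > [continuant].
[anterior] lies under Lingual (below Place).
The listed terminals split across distinct daughters of Root, so Root itself is the smallest node containing them all.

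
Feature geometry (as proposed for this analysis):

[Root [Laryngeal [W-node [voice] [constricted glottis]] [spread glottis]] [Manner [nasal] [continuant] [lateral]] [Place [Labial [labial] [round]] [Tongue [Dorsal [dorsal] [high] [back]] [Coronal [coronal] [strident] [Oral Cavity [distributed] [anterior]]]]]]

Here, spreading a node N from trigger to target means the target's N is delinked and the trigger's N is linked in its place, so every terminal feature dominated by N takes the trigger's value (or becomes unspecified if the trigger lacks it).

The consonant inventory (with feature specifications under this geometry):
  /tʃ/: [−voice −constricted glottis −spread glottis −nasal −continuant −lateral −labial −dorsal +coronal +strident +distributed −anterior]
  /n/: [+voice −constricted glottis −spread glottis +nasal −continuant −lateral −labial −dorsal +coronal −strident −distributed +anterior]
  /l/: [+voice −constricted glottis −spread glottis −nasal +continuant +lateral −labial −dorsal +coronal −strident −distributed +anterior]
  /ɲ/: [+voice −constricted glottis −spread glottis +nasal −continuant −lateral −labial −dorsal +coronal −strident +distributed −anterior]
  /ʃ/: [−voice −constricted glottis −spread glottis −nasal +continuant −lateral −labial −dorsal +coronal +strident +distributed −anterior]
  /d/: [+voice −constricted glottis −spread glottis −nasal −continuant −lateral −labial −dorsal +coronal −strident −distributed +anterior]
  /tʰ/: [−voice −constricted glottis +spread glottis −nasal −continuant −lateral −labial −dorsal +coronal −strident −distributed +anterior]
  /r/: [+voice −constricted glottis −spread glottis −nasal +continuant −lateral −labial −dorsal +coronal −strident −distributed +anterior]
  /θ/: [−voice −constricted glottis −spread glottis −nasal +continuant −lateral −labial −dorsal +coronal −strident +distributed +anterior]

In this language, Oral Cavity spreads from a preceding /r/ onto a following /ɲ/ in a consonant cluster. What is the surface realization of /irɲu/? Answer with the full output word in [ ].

[irnu]

Oral Cavity immediately or transitively dominates [distributed], [anterior].
After delinking /ɲ/'s Oral Cavity and linking /r/'s, the affected terminals become [−distributed], [+anterior]; [voice], [constricted glottis], [spread glottis], … (outside Oral Cavity) are retained from /ɲ/.
The resulting bundle matches /n/ in the inventory; substituting it for /ɲ/ gives [irnu].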